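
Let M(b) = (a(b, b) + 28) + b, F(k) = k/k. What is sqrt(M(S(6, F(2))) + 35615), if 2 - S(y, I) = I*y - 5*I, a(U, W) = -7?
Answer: sqrt(35637) ≈ 188.78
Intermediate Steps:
F(k) = 1
S(y, I) = 2 + 5*I - I*y (S(y, I) = 2 - (I*y - 5*I) = 2 - (-5*I + I*y) = 2 + (5*I - I*y) = 2 + 5*I - I*y)
M(b) = 21 + b (M(b) = (-7 + 28) + b = 21 + b)
sqrt(M(S(6, F(2))) + 35615) = sqrt((21 + (2 + 5*1 - 1*1*6)) + 35615) = sqrt((21 + (2 + 5 - 6)) + 35615) = sqrt((21 + 1) + 35615) = sqrt(22 + 35615) = sqrt(35637)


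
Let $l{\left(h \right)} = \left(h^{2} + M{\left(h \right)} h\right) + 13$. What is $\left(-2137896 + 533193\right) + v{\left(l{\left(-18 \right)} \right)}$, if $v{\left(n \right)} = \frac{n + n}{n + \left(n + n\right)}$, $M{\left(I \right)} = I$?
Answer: $- \frac{4814107}{3} \approx -1.6047 \cdot 10^{6}$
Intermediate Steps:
$l{\left(h \right)} = 13 + 2 h^{2}$ ($l{\left(h \right)} = \left(h^{2} + h h\right) + 13 = \left(h^{2} + h^{2}\right) + 13 = 2 h^{2} + 13 = 13 + 2 h^{2}$)
$v{\left(n \right)} = \frac{2}{3}$ ($v{\left(n \right)} = \frac{2 n}{n + 2 n} = \frac{2 n}{3 n} = 2 n \frac{1}{3 n} = \frac{2}{3}$)
$\left(-2137896 + 533193\right) + v{\left(l{\left(-18 \right)} \right)} = \left(-2137896 + 533193\right) + \frac{2}{3} = -1604703 + \frac{2}{3} = - \frac{4814107}{3}$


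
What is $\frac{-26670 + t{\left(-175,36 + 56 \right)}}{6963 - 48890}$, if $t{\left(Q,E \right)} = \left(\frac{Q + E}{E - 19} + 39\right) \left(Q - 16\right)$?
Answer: $\frac{2474834}{3060671} \approx 0.80859$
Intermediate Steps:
$t{\left(Q,E \right)} = \left(-16 + Q\right) \left(39 + \frac{E + Q}{-19 + E}\right)$ ($t{\left(Q,E \right)} = \left(\frac{E + Q}{-19 + E} + 39\right) \left(-16 + Q\right) = \left(39 + \frac{E + Q}{-19 + E}\right) \left(-16 + Q\right) = \left(-16 + Q\right) \left(39 + \frac{E + Q}{-19 + E}\right)$)
$\frac{-26670 + t{\left(-175,36 + 56 \right)}}{6963 - 48890} = \frac{-26670 + \frac{11856 + \left(-175\right)^{2} - -132475 - 640 \left(36 + 56\right) + 40 \left(36 + 56\right) \left(-175\right)}{-19 + \left(36 + 56\right)}}{6963 - 48890} = \frac{-26670 + \frac{11856 + 30625 + 132475 - 58880 + 40 \cdot 92 \left(-175\right)}{-19 + 92}}{-41927} = \left(-26670 + \frac{11856 + 30625 + 132475 - 58880 - 644000}{73}\right) \left(- \frac{1}{41927}\right) = \left(-26670 + \frac{1}{73} \left(-527924\right)\right) \left(- \frac{1}{41927}\right) = \left(-26670 - \frac{527924}{73}\right) \left(- \frac{1}{41927}\right) = \left(- \frac{2474834}{73}\right) \left(- \frac{1}{41927}\right) = \frac{2474834}{3060671}$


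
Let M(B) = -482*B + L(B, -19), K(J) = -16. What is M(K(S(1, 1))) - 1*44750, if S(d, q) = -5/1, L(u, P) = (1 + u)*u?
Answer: -36798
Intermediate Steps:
L(u, P) = u*(1 + u)
S(d, q) = -5 (S(d, q) = -5*1 = -5)
M(B) = -482*B + B*(1 + B)
M(K(S(1, 1))) - 1*44750 = -16*(-481 - 16) - 1*44750 = -16*(-497) - 44750 = 7952 - 44750 = -36798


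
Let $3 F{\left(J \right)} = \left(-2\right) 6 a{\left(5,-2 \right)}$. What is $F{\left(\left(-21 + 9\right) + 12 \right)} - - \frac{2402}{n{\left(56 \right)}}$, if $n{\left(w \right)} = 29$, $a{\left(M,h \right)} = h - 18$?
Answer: $\frac{4722}{29} \approx 162.83$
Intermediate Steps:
$a{\left(M,h \right)} = -18 + h$ ($a{\left(M,h \right)} = h - 18 = -18 + h$)
$F{\left(J \right)} = 80$ ($F{\left(J \right)} = \frac{\left(-2\right) 6 \left(-18 - 2\right)}{3} = \frac{\left(-12\right) \left(-20\right)}{3} = \frac{1}{3} \cdot 240 = 80$)
$F{\left(\left(-21 + 9\right) + 12 \right)} - - \frac{2402}{n{\left(56 \right)}} = 80 - - \frac{2402}{29} = 80 + \frac{2402}{29} = \frac{4722}{29}$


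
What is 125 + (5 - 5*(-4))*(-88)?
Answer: -2075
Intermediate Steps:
125 + (5 - 5*(-4))*(-88) = 125 + (5 + 20)*(-88) = 125 + 25*(-88) = 125 - 2200 = -2075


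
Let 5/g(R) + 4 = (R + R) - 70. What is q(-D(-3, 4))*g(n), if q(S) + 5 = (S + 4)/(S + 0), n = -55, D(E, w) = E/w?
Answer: -5/138 ≈ -0.036232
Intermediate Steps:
g(R) = 5/(-74 + 2*R) (g(R) = 5/(-4 + ((R + R) - 70)) = 5/(-4 + (2*R - 70)) = 5/(-4 + (-70 + 2*R)) = 5/(-74 + 2*R))
q(S) = -5 + (4 + S)/S (q(S) = -5 + (S + 4)/(S + 0) = -5 + (4 + S)/S)
q(-D(-3, 4))*g(n) = (-4 + 4/((-(-3)/4)))*(5/(2*(-37 - 55))) = (-4 + 4/((-(-3)/4)))*((5/2)/(-92)) = (-4 + 4/((-1*(-¾))))*((5/2)*(-1/92)) = (-4 + 4/(¾))*(-5/184) = (-4 + 4*(4/3))*(-5/184) = (-4 + 16/3)*(-5/184) = (4/3)*(-5/184) = -5/138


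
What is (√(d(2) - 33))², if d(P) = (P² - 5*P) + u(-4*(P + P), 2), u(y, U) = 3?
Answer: -36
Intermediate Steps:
d(P) = 3 + P² - 5*P (d(P) = (P² - 5*P) + 3 = 3 + P² - 5*P)
(√(d(2) - 33))² = (√((3 + 2² - 5*2) - 33))² = (√((3 + 4 - 10) - 33))² = (√(-3 - 33))² = (√(-36))² = (6*I)² = -36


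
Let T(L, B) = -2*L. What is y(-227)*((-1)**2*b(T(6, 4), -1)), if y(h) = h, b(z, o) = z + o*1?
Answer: 2951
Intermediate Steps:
b(z, o) = o + z (b(z, o) = z + o = o + z)
y(-227)*((-1)**2*b(T(6, 4), -1)) = -227*(-1)**2*(-1 - 2*6) = -227*(-1 - 12) = -227*(-13) = 2951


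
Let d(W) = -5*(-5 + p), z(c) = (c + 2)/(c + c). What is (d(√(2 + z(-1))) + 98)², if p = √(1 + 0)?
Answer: 13924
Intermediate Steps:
p = 1 (p = √1 = 1)
z(c) = (2 + c)/(2*c) (z(c) = (2 + c)/((2*c)) = (2 + c)*(1/(2*c)) = (2 + c)/(2*c))
d(W) = 20 (d(W) = -5*(-5 + 1) = -5*(-4) = 20)
(d(√(2 + z(-1))) + 98)² = (20 + 98)² = 118² = 13924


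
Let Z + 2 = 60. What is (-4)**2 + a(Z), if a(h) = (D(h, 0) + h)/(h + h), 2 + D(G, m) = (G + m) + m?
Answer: 985/58 ≈ 16.983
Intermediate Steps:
Z = 58 (Z = -2 + 60 = 58)
D(G, m) = -2 + G + 2*m (D(G, m) = -2 + ((G + m) + m) = -2 + (G + 2*m) = -2 + G + 2*m)
a(h) = (-2 + 2*h)/(2*h) (a(h) = ((-2 + h + 2*0) + h)/(h + h) = ((-2 + h + 0) + h)/((2*h)) = ((-2 + h) + h)*(1/(2*h)) = (-2 + 2*h)*(1/(2*h)) = (-2 + 2*h)/(2*h))
(-4)**2 + a(Z) = (-4)**2 + (-1 + 58)/58 = 16 + (1/58)*57 = 16 + 57/58 = 985/58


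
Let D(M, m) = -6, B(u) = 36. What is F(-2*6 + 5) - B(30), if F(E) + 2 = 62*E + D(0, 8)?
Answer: -478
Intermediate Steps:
F(E) = -8 + 62*E (F(E) = -2 + (62*E - 6) = -2 + (-6 + 62*E) = -8 + 62*E)
F(-2*6 + 5) - B(30) = (-8 + 62*(-2*6 + 5)) - 1*36 = (-8 + 62*(-12 + 5)) - 36 = (-8 + 62*(-7)) - 36 = (-8 - 434) - 36 = -442 - 36 = -478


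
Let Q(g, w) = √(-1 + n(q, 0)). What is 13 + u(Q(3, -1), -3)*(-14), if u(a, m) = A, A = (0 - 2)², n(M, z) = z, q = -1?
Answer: -43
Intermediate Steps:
A = 4 (A = (-2)² = 4)
Q(g, w) = I (Q(g, w) = √(-1 + 0) = √(-1) = I)
u(a, m) = 4
13 + u(Q(3, -1), -3)*(-14) = 13 + 4*(-14) = 13 - 56 = -43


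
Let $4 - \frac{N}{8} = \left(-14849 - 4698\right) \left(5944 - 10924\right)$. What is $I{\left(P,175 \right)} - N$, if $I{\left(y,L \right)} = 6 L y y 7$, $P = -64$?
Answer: $808858048$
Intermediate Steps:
$N = -778752448$ ($N = 32 - 8 \left(-14849 - 4698\right) \left(5944 - 10924\right) = 32 - 8 \left(\left(-19547\right) \left(-4980\right)\right) = 32 - 778752480 = -778752448$)
$I{\left(y,L \right)} = 42 L y^{2}$ ($I{\left(y,L \right)} = 6 L y^{2} \cdot 7 = 42 L y^{2}$)
$I{\left(P,175 \right)} - N = 42 \cdot 175 \left(-64\right)^{2} - -778752448 = 42 \cdot 175 \cdot 4096 + 778752448 = 30105600 + 778752448 = 808858048$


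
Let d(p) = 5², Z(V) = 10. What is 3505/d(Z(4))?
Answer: 701/5 ≈ 140.20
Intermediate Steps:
d(p) = 25
3505/d(Z(4)) = 3505/25 = 3505*(1/25) = 701/5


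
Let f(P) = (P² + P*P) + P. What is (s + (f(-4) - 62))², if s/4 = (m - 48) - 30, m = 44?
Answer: 28900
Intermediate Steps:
s = -136 (s = 4*((44 - 48) - 30) = 4*(-4 - 30) = 4*(-34) = -136)
f(P) = P + 2*P² (f(P) = (P² + P²) + P = 2*P² + P = P + 2*P²)
(s + (f(-4) - 62))² = (-136 + (-4*(1 + 2*(-4)) - 62))² = (-136 + (-4*(1 - 8) - 62))² = (-136 + (-4*(-7) - 62))² = (-136 + (28 - 62))² = (-136 - 34)² = (-170)² = 28900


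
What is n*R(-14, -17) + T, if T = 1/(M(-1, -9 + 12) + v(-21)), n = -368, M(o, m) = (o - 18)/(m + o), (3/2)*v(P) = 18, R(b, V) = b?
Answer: 25762/5 ≈ 5152.4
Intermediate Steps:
v(P) = 12 (v(P) = (⅔)*18 = 12)
M(o, m) = (-18 + o)/(m + o)
T = ⅖ (T = 1/((-18 - 1)/((-9 + 12) - 1) + 12) = 1/(-19/(3 - 1) + 12) = 1/(-19/2 + 12) = 1/(5/2) = ⅖ ≈ 0.40000)
n*R(-14, -17) + T = -368*(-14) + ⅖ = 5152 + ⅖ = 25762/5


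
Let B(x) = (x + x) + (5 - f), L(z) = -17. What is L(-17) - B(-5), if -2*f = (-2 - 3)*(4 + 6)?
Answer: 13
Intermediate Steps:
f = 25 (f = -(-2 - 3)*(4 + 6)/2 = -(-5)*10/2 = -1/2*(-50) = 25)
B(x) = -20 + 2*x (B(x) = (x + x) + (5 - 1*25) = 2*x + (5 - 25) = 2*x - 20 = -20 + 2*x)
L(-17) - B(-5) = -17 - (-20 + 2*(-5)) = -17 - (-20 - 10) = -17 - 1*(-30) = -17 + 30 = 13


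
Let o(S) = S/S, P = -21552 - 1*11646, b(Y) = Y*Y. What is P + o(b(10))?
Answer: -33197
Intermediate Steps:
b(Y) = Y²
P = -33198 (P = -21552 - 11646 = -33198)
o(S) = 1
P + o(b(10)) = -33198 + 1 = -33197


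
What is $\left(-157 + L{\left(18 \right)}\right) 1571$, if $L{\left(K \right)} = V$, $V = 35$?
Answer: $-191662$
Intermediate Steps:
$L{\left(K \right)} = 35$
$\left(-157 + L{\left(18 \right)}\right) 1571 = \left(-157 + 35\right) 1571 = \left(-122\right) 1571 = -191662$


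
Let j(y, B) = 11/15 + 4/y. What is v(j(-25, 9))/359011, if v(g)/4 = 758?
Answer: 3032/359011 ≈ 0.0084454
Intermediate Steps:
j(y, B) = 11/15 + 4/y (j(y, B) = 11*(1/15) + 4/y = 11/15 + 4/y)
v(g) = 3032 (v(g) = 4*758 = 3032)
v(j(-25, 9))/359011 = 3032/359011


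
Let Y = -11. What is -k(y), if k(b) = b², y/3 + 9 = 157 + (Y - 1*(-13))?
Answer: -202500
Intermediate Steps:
y = 450 (y = -27 + 3*(157 + (-11 - 1*(-13))) = -27 + 3*(157 + (-11 + 13)) = -27 + 3*(157 + 2) = -27 + 3*159 = -27 + 477 = 450)
-k(y) = -1*450² = -1*202500 = -202500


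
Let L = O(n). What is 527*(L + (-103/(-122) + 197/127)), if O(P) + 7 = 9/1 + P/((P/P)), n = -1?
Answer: 27724943/15494 ≈ 1789.4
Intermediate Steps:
O(P) = 2 + P (O(P) = -7 + (9/1 + P/((P/P))) = -7 + (9*1 + P/1) = -7 + (9 + P*1) = -7 + (9 + P) = 2 + P)
L = 1 (L = 2 - 1 = 1)
527*(L + (-103/(-122) + 197/127)) = 527*(1 + (-103/(-122) + 197/127)) = 527*(1 + (-103*(-1/122) + 197*(1/127))) = 527*(1 + (103/122 + 197/127)) = 527*(1 + 37115/15494) = 527*(52609/15494) = 27724943/15494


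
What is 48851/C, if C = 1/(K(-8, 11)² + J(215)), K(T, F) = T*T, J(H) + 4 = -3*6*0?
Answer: 199898292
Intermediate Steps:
J(H) = -4 (J(H) = -4 - 3*6*0 = -4 - 18*0 = -4 + 0 = -4)
K(T, F) = T²
C = 1/4092 (C = 1/(((-8)²)² - 4) = 1/(64² - 4) = 1/(4096 - 4) = 1/4092 ≈ 0.00024438)
48851/C = 48851/(1/4092) = 48851*4092 = 199898292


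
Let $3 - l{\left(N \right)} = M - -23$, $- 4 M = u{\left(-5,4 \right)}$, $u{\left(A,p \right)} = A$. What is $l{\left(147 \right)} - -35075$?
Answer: $\frac{140215}{4} \approx 35054.0$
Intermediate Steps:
$M = \frac{5}{4}$ ($M = \left(- \frac{1}{4}\right) \left(-5\right) = \frac{5}{4} \approx 1.25$)
$l{\left(N \right)} = - \frac{85}{4}$ ($l{\left(N \right)} = 3 - \left(\frac{5}{4} - -23\right) = 3 - \left(\frac{5}{4} + 23\right) = 3 - \frac{97}{4} = - \frac{85}{4}$)
$l{\left(147 \right)} - -35075 = - \frac{85}{4} - -35075 = - \frac{85}{4} + 35075 = \frac{140215}{4}$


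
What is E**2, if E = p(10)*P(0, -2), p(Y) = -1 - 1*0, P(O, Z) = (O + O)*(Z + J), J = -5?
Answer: 0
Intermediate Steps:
P(O, Z) = 2*O*(-5 + Z) (P(O, Z) = (O + O)*(Z - 5) = (2*O)*(-5 + Z) = 2*O*(-5 + Z))
p(Y) = -1 (p(Y) = -1 + 0 = -1)
E = 0 (E = -2*0*(-5 - 2) = -2*0*(-7) = -1*0 = 0)
E**2 = 0**2 = 0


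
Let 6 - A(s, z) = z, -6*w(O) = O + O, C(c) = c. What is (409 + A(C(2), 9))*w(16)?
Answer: -6496/3 ≈ -2165.3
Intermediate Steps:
w(O) = -O/3 (w(O) = -(O + O)/6 = -O/3)
A(s, z) = 6 - z
(409 + A(C(2), 9))*w(16) = (409 + (6 - 1*9))*(-1/3*16) = (409 + (6 - 9))*(-16/3) = (409 - 3)*(-16/3) = 406*(-16/3) = -6496/3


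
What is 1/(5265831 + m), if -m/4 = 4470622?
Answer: -1/12616657 ≈ -7.9260e-8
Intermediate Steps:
m = -17882488 (m = -4*4470622 = -17882488)
1/(5265831 + m) = 1/(5265831 - 17882488) = 1/(-12616657) = -1/12616657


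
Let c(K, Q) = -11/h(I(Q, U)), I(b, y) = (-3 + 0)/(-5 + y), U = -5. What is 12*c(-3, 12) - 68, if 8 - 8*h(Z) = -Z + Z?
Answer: -200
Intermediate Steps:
I(b, y) = -3/(-5 + y)
h(Z) = 1 (h(Z) = 1 - (-Z + Z)/8 = 1 - ⅛*0 = 1 + 0 = 1)
c(K, Q) = -11 (c(K, Q) = -11/1 = -11*1 = -11)
12*c(-3, 12) - 68 = 12*(-11) - 68 = -132 - 68 = -200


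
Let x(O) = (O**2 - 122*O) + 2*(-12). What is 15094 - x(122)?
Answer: 15118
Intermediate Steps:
x(O) = -24 + O**2 - 122*O (x(O) = (O**2 - 122*O) - 24 = -24 + O**2 - 122*O)
15094 - x(122) = 15094 - (-24 + 122**2 - 122*122) = 15094 - (-24 + 14884 - 14884) = 15094 - 1*(-24) = 15094 + 24 = 15118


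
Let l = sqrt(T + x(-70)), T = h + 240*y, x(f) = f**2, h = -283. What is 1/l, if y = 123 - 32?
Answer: sqrt(26457)/26457 ≈ 0.0061479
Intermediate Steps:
y = 91
T = 21557 (T = -283 + 240*91 = -283 + 21840 = 21557)
l = sqrt(26457) (l = sqrt(21557 + (-70)**2) = sqrt(21557 + 4900) = sqrt(26457) ≈ 162.66)
1/l = 1/(sqrt(26457)) = sqrt(26457)/26457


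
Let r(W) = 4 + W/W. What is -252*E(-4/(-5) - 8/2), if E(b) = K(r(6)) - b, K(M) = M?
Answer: -10332/5 ≈ -2066.4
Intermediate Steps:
r(W) = 5 (r(W) = 4 + 1 = 5)
E(b) = 5 - b
-252*E(-4/(-5) - 8/2) = -252*(5 - (-4/(-5) - 8/2)) = -252*(5 - (-4*(-1/5) - 8*1/2)) = -252*(5 - (4/5 - 4)) = -252*(5 - 1*(-16/5)) = -252*(5 + 16/5) = -252*41/5 = -10332/5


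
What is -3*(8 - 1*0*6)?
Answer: -24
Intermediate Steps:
-3*(8 - 1*0*6) = -3*(8 + 0*6) = -3*(8 + 0) = -3*8 = -24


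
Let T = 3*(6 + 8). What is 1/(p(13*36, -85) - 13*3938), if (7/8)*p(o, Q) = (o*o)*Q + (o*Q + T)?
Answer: -1/21373226 ≈ -4.6787e-8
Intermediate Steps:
T = 42 (T = 3*14 = 42)
p(o, Q) = 48 + 8*Q*o/7 + 8*Q*o²/7 (p(o, Q) = 8*((o*o)*Q + (o*Q + 42))/7 = 8*(o²*Q + (Q*o + 42))/7 = 8*(Q*o² + (42 + Q*o))/7 = 8*(42 + Q*o + Q*o²)/7 = 48 + 8*Q*o/7 + 8*Q*o²/7)
1/(p(13*36, -85) - 13*3938) = 1/((48 + (8/7)*(-85)*(13*36) + (8/7)*(-85)*(13*36)²) - 13*3938) = 1/((48 + (8/7)*(-85)*468 + (8/7)*(-85)*468²) - 51194) = 1/((48 - 318240/7 + (8/7)*(-85)*219024) - 51194) = 1/((48 - 318240/7 - 148936320/7) - 51194) = 1/(-21322032 - 51194) = 1/(-21373226) = -1/21373226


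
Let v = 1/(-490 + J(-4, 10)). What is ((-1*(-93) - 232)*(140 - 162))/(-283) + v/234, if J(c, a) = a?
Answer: -343474843/31786560 ≈ -10.806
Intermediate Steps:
v = -1/480 (v = 1/(-490 + 10) = 1/(-480) = -1/480 ≈ -0.0020833)
((-1*(-93) - 232)*(140 - 162))/(-283) + v/234 = ((-1*(-93) - 232)*(140 - 162))/(-283) - 1/480/234 = ((93 - 232)*(-22))*(-1/283) - 1/480*1/234 = -139*(-22)*(-1/283) - 1/112320 = 3058*(-1/283) - 1/112320 = -3058/283 - 1/112320 = -343474843/31786560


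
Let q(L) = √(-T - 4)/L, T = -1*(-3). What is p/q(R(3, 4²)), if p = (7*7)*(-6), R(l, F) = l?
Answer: 126*I*√7 ≈ 333.36*I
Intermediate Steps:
T = 3
p = -294 (p = 49*(-6) = -294)
q(L) = I*√7/L (q(L) = √(-1*3 - 4)/L = √(-3 - 4)/L = √(-7)/L = (I*√7)/L = I*√7/L)
p/q(R(3, 4²)) = -294*(-3*I*√7/7) = -(-126)*I*√7 = 126*I*√7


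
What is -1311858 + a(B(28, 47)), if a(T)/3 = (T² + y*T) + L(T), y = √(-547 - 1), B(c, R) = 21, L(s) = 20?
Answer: -1310475 + 126*I*√137 ≈ -1.3105e+6 + 1474.8*I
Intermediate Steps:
y = 2*I*√137 (y = √(-548) = 2*I*√137 ≈ 23.409*I)
a(T) = 60 + 3*T² + 6*I*T*√137 (a(T) = 3*((T² + (2*I*√137)*T) + 20) = 3*((T² + 2*I*T*√137) + 20) = 3*(20 + T² + 2*I*T*√137) = 60 + 3*T² + 6*I*T*√137)
-1311858 + a(B(28, 47)) = -1311858 + (60 + 3*21² + 6*I*21*√137) = -1311858 + (60 + 3*441 + 126*I*√137) = -1311858 + (60 + 1323 + 126*I*√137) = -1311858 + (1383 + 126*I*√137) = -1310475 + 126*I*√137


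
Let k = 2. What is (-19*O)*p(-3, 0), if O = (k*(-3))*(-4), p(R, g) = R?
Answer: 1368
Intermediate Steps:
O = 24 (O = (2*(-3))*(-4) = -6*(-4) = 24)
(-19*O)*p(-3, 0) = -19*24*(-3) = -456*(-3) = 1368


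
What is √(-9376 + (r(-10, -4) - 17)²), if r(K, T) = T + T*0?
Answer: I*√8935 ≈ 94.525*I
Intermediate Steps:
r(K, T) = T (r(K, T) = T + 0 = T)
√(-9376 + (r(-10, -4) - 17)²) = √(-9376 + (-4 - 17)²) = √(-9376 + (-21)²) = √(-9376 + 441) = √(-8935) = I*√8935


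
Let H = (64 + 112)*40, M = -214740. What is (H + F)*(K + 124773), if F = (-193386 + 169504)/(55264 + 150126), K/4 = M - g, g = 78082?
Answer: -151317876671277/20539 ≈ -7.3673e+9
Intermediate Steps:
K = -1171288 (K = 4*(-214740 - 1*78082) = 4*(-214740 - 78082) = 4*(-292822) = -1171288)
F = -11941/102695 (F = -23882/205390 = -23882*1/205390 = -11941/102695 ≈ -0.11628)
H = 7040 (H = 176*40 = 7040)
(H + F)*(K + 124773) = (7040 - 11941/102695)*(-1171288 + 124773) = (722960859/102695)*(-1046515) = -151317876671277/20539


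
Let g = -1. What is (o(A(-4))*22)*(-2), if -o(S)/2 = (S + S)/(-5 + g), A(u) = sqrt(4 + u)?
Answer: 0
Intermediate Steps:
o(S) = 2*S/3 (o(S) = -2*(S + S)/(-5 - 1) = -2*2*S/(-6) = -2*2*S*(-1)/6 = -(-2)*S/3 = 2*S/3)
(o(A(-4))*22)*(-2) = ((2*sqrt(4 - 4)/3)*22)*(-2) = ((2*sqrt(0)/3)*22)*(-2) = (((2/3)*0)*22)*(-2) = (0*22)*(-2) = 0*(-2) = 0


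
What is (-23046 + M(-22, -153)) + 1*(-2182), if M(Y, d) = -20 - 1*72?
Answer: -25320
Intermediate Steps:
M(Y, d) = -92 (M(Y, d) = -20 - 72 = -92)
(-23046 + M(-22, -153)) + 1*(-2182) = (-23046 - 92) + 1*(-2182) = -23138 - 2182 = -25320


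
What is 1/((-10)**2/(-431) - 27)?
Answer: -431/11737 ≈ -0.036721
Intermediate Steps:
1/((-10)**2/(-431) - 27) = 1/(100*(-1/431) - 27) = 1/(-100/431 - 27) = 1/(-11737/431) = -431/11737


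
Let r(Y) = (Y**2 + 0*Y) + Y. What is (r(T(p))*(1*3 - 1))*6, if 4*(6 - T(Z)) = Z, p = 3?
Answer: 1575/4 ≈ 393.75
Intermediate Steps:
T(Z) = 6 - Z/4
r(Y) = Y + Y**2 (r(Y) = (Y**2 + 0) + Y = Y**2 + Y = Y + Y**2)
(r(T(p))*(1*3 - 1))*6 = (((6 - 1/4*3)*(1 + (6 - 1/4*3)))*(1*3 - 1))*6 = (((6 - 3/4)*(1 + (6 - 3/4)))*(3 - 1))*6 = ((21*(1 + 21/4)/4)*2)*6 = (((21/4)*(25/4))*2)*6 = ((525/16)*2)*6 = (525/8)*6 = 1575/4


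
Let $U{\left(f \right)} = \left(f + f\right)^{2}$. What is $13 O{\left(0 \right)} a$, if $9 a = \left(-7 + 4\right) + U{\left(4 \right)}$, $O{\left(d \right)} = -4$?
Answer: $- \frac{3172}{9} \approx -352.44$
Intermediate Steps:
$U{\left(f \right)} = 4 f^{2}$ ($U{\left(f \right)} = \left(2 f\right)^{2} = 4 f^{2}$)
$a = \frac{61}{9}$ ($a = \frac{\left(-7 + 4\right) + 4 \cdot 4^{2}}{9} = \frac{-3 + 4 \cdot 16}{9} = \frac{-3 + 64}{9} = \frac{1}{9} \cdot 61 = \frac{61}{9} \approx 6.7778$)
$13 O{\left(0 \right)} a = 13 \left(-4\right) \frac{61}{9} = \left(-52\right) \frac{61}{9} = - \frac{3172}{9}$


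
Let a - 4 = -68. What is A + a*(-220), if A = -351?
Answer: 13729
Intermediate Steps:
a = -64 (a = 4 - 68 = -64)
A + a*(-220) = -351 - 64*(-220) = -351 + 14080 = 13729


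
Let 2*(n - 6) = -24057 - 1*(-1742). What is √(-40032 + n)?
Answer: I*√204734/2 ≈ 226.24*I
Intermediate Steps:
n = -22303/2 (n = 6 + (-24057 - 1*(-1742))/2 = 6 + (-24057 + 1742)/2 = 6 + (½)*(-22315) = 6 - 22315/2 = -22303/2 ≈ -11152.)
√(-40032 + n) = √(-40032 - 22303/2) = √(-102367/2) = I*√204734/2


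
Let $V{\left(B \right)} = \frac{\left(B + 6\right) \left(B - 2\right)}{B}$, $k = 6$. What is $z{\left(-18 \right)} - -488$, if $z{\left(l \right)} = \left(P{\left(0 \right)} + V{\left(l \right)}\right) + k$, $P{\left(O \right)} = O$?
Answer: $\frac{1442}{3} \approx 480.67$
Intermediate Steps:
$V{\left(B \right)} = \frac{\left(-2 + B\right) \left(6 + B\right)}{B}$ ($V{\left(B \right)} = \frac{\left(6 + B\right) \left(-2 + B\right)}{B} = \frac{\left(-2 + B\right) \left(6 + B\right)}{B}$)
$z{\left(l \right)} = 10 + l - \frac{12}{l}$ ($z{\left(l \right)} = \left(0 + \left(4 + l - \frac{12}{l}\right)\right) + 6 = \left(4 + l - \frac{12}{l}\right) + 6 = 10 + l - \frac{12}{l}$)
$z{\left(-18 \right)} - -488 = \left(10 - 18 - \frac{12}{-18}\right) - -488 = \left(10 - 18 - - \frac{2}{3}\right) + 488 = \left(10 - 18 + \frac{2}{3}\right) + 488 = - \frac{22}{3} + 488 = \frac{1442}{3}$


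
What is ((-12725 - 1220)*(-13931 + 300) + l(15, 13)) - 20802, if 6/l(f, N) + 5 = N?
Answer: 760253975/4 ≈ 1.9006e+8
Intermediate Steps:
l(f, N) = 6/(-5 + N)
((-12725 - 1220)*(-13931 + 300) + l(15, 13)) - 20802 = ((-12725 - 1220)*(-13931 + 300) + 6/(-5 + 13)) - 20802 = (-13945*(-13631) + 6/8) - 20802 = (190084295 + 6*(1/8)) - 20802 = (190084295 + 3/4) - 20802 = 760337183/4 - 20802 = 760253975/4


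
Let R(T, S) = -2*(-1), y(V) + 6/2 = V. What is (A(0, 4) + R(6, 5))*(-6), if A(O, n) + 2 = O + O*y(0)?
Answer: 0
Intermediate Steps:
y(V) = -3 + V
R(T, S) = 2
A(O, n) = -2 - 2*O (A(O, n) = -2 + (O + O*(-3 + 0)) = -2 + (O + O*(-3)) = -2 + (O - 3*O) = -2 - 2*O)
(A(0, 4) + R(6, 5))*(-6) = ((-2 - 2*0) + 2)*(-6) = ((-2 + 0) + 2)*(-6) = (-2 + 2)*(-6) = 0*(-6) = 0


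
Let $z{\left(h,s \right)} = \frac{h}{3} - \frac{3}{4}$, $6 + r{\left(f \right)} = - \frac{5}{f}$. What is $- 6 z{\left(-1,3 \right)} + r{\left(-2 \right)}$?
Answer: $3$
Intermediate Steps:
$r{\left(f \right)} = -6 - \frac{5}{f}$
$z{\left(h,s \right)} = - \frac{3}{4} + \frac{h}{3}$ ($z{\left(h,s \right)} = h \frac{1}{3} - \frac{3}{4} = \frac{h}{3} - \frac{3}{4} = - \frac{3}{4} + \frac{h}{3}$)
$- 6 z{\left(-1,3 \right)} + r{\left(-2 \right)} = - 6 \left(- \frac{3}{4} + \frac{1}{3} \left(-1\right)\right) - \left(6 + \frac{5}{-2}\right) = - 6 \left(- \frac{3}{4} - \frac{1}{3}\right) - \frac{7}{2} = \left(-6\right) \left(- \frac{13}{12}\right) + \left(-6 + \frac{5}{2}\right) = \frac{13}{2} - \frac{7}{2} = 3$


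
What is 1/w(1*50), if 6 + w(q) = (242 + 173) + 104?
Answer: 1/513 ≈ 0.0019493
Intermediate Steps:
w(q) = 513 (w(q) = -6 + ((242 + 173) + 104) = -6 + (415 + 104) = -6 + 519 = 513)
1/w(1*50) = 1/513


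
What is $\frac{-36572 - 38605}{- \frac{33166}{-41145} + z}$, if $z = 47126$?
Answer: $- \frac{3093157665}{1939032436} \approx -1.5952$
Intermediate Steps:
$\frac{-36572 - 38605}{- \frac{33166}{-41145} + z} = \frac{-36572 - 38605}{- \frac{33166}{-41145} + 47126} = - \frac{75177}{\left(-33166\right) \left(- \frac{1}{41145}\right) + 47126} = - \frac{75177}{\frac{33166}{41145} + 47126} = - \frac{75177}{\frac{1939032436}{41145}} = \left(-75177\right) \frac{41145}{1939032436} = - \frac{3093157665}{1939032436}$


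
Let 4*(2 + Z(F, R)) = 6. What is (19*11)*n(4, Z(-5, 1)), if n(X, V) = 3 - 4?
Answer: -209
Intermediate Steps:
Z(F, R) = -½ (Z(F, R) = -2 + (¼)*6 = -2 + 3/2 = -½)
n(X, V) = -1
(19*11)*n(4, Z(-5, 1)) = (19*11)*(-1) = 209*(-1) = -209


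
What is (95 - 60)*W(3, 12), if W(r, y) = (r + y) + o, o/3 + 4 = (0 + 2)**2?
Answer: 525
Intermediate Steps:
o = 0 (o = -12 + 3*(0 + 2)**2 = -12 + 3*2**2 = -12 + 3*4 = -12 + 12 = 0)
W(r, y) = r + y (W(r, y) = (r + y) + 0 = r + y)
(95 - 60)*W(3, 12) = (95 - 60)*(3 + 12) = 35*15 = 525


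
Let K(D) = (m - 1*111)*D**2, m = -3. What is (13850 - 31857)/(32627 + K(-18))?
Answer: 18007/4309 ≈ 4.1789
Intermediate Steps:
K(D) = -114*D**2 (K(D) = (-3 - 1*111)*D**2 = (-3 - 111)*D**2 = -114*D**2)
(13850 - 31857)/(32627 + K(-18)) = (13850 - 31857)/(32627 - 114*(-18)**2) = -18007/(32627 - 114*324) = -18007/(32627 - 36936) = -18007/(-4309) = -18007*(-1/4309) = 18007/4309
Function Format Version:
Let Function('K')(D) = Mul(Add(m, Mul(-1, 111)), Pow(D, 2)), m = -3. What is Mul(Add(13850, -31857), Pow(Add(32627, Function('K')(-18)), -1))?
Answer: Rational(18007, 4309) ≈ 4.1789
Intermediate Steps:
Function('K')(D) = Mul(-114, Pow(D, 2)) (Function('K')(D) = Mul(Add(-3, Mul(-1, 111)), Pow(D, 2)) = Mul(Add(-3, -111), Pow(D, 2)) = Mul(-114, Pow(D, 2)))
Mul(Add(13850, -31857), Pow(Add(32627, Function('K')(-18)), -1)) = Mul(Add(13850, -31857), Pow(Add(32627, Mul(-114, Pow(-18, 2))), -1)) = Mul(-18007, Pow(Add(32627, Mul(-114, 324)), -1)) = Mul(-18007, Pow(Add(32627, -36936), -1)) = Mul(-18007, Pow(-4309, -1)) = Mul(-18007, Rational(-1, 4309)) = Rational(18007, 4309)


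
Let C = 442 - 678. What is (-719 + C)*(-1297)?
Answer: 1238635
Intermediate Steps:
C = -236
(-719 + C)*(-1297) = (-719 - 236)*(-1297) = -955*(-1297) = 1238635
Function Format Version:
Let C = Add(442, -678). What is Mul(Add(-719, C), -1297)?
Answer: 1238635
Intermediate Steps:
C = -236
Mul(Add(-719, C), -1297) = Mul(Add(-719, -236), -1297) = Mul(-955, -1297) = 1238635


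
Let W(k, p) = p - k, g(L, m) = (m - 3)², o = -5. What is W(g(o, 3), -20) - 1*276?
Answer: -296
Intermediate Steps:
g(L, m) = (-3 + m)²
W(g(o, 3), -20) - 1*276 = (-20 - (-3 + 3)²) - 1*276 = (-20 - 1*0²) - 276 = (-20 - 1*0) - 276 = (-20 + 0) - 276 = -20 - 276 = -296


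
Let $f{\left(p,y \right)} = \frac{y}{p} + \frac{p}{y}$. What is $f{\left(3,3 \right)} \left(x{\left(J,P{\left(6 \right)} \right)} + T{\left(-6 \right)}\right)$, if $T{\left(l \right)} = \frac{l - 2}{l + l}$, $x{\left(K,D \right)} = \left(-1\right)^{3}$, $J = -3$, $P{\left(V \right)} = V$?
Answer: $- \frac{2}{3} \approx -0.66667$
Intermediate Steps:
$x{\left(K,D \right)} = -1$
$T{\left(l \right)} = \frac{-2 + l}{2 l}$
$f{\left(p,y \right)} = \frac{p}{y} + \frac{y}{p}$
$f{\left(3,3 \right)} \left(x{\left(J,P{\left(6 \right)} \right)} + T{\left(-6 \right)}\right) = \left(\frac{3}{3} + \frac{3}{3}\right) \left(-1 + \frac{-2 - 6}{2 \left(-6\right)}\right) = \left(3 \cdot \frac{1}{3} + 3 \cdot \frac{1}{3}\right) \left(-1 + \frac{1}{2} \left(- \frac{1}{6}\right) \left(-8\right)\right) = \left(1 + 1\right) \left(-1 + \frac{2}{3}\right) = 2 \left(- \frac{1}{3}\right) = - \frac{2}{3}$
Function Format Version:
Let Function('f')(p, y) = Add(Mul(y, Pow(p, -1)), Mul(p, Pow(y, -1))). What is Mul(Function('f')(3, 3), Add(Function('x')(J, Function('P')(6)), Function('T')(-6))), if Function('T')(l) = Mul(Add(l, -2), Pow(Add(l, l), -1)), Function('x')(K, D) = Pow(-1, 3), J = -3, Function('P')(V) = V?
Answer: Rational(-2, 3) ≈ -0.66667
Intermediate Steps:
Function('x')(K, D) = -1
Function('T')(l) = Mul(Rational(1, 2), Pow(l, -1), Add(-2, l)) (Function('T')(l) = Mul(Add(-2, l), Pow(Mul(2, l), -1)) = Mul(Add(-2, l), Mul(Rational(1, 2), Pow(l, -1))) = Mul(Rational(1, 2), Pow(l, -1), Add(-2, l)))
Function('f')(p, y) = Add(Mul(p, Pow(y, -1)), Mul(y, Pow(p, -1)))
Mul(Function('f')(3, 3), Add(Function('x')(J, Function('P')(6)), Function('T')(-6))) = Mul(Add(Mul(3, Pow(3, -1)), Mul(3, Pow(3, -1))), Add(-1, Mul(Rational(1, 2), Pow(-6, -1), Add(-2, -6)))) = Mul(Add(Mul(3, Rational(1, 3)), Mul(3, Rational(1, 3))), Add(-1, Mul(Rational(1, 2), Rational(-1, 6), -8))) = Mul(Add(1, 1), Add(-1, Rational(2, 3))) = Mul(2, Rational(-1, 3)) = Rational(-2, 3)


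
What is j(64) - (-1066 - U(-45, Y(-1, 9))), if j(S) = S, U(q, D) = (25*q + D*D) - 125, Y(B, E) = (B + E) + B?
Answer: -71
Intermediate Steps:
Y(B, E) = E + 2*B
U(q, D) = -125 + D**2 + 25*q (U(q, D) = (25*q + D**2) - 125 = (D**2 + 25*q) - 125 = -125 + D**2 + 25*q)
j(64) - (-1066 - U(-45, Y(-1, 9))) = 64 - (-1066 - (-125 + (9 + 2*(-1))**2 + 25*(-45))) = 64 - (-1066 - (-125 + (9 - 2)**2 - 1125)) = 64 - (-1066 - (-125 + 7**2 - 1125)) = 64 - (-1066 - (-125 + 49 - 1125)) = 64 - (-1066 - 1*(-1201)) = 64 - (-1066 + 1201) = 64 - 1*135 = 64 - 135 = -71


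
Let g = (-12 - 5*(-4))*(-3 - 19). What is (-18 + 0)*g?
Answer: 3168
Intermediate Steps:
g = -176 (g = (-12 + 20)*(-22) = 8*(-22) = -176)
(-18 + 0)*g = (-18 + 0)*(-176) = -18*(-176) = 3168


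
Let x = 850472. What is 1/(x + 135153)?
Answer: 1/985625 ≈ 1.0146e-6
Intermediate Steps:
1/(x + 135153) = 1/(850472 + 135153) = 1/985625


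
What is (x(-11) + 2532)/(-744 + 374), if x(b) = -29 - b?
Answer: -1257/185 ≈ -6.7946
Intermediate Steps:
(x(-11) + 2532)/(-744 + 374) = ((-29 - 1*(-11)) + 2532)/(-744 + 374) = ((-29 + 11) + 2532)/(-370) = (-18 + 2532)*(-1/370) = 2514*(-1/370) = -1257/185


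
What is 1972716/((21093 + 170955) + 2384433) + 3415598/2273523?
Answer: 4428412849702/1952562937521 ≈ 2.2680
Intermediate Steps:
1972716/((21093 + 170955) + 2384433) + 3415598/2273523 = 1972716/(192048 + 2384433) + 3415598*(1/2273523) = 1972716/2576481 + 3415598/2273523 = 1972716*(1/2576481) + 3415598/2273523 = 657572/858827 + 3415598/2273523 = 4428412849702/1952562937521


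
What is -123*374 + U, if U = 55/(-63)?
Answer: -2898181/63 ≈ -46003.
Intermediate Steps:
U = -55/63 (U = 55*(-1/63) = -55/63 ≈ -0.87302)
-123*374 + U = -123*374 - 55/63 = -46002 - 55/63 = -2898181/63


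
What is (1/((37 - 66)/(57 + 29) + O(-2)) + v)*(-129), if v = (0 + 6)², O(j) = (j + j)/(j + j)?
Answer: -91934/19 ≈ -4838.6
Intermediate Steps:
O(j) = 1 (O(j) = (2*j)/((2*j)) = (2*j)*(1/(2*j)) = 1)
v = 36 (v = 6² = 36)
(1/((37 - 66)/(57 + 29) + O(-2)) + v)*(-129) = (1/((37 - 66)/(57 + 29) + 1) + 36)*(-129) = (1/(-29/86 + 1) + 36)*(-129) = (1/(57/86) + 36)*(-129) = (86/57 + 36)*(-129) = (2138/57)*(-129) = -91934/19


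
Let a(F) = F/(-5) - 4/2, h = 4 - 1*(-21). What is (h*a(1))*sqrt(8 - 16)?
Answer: -110*I*sqrt(2) ≈ -155.56*I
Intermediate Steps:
h = 25 (h = 4 + 21 = 25)
a(F) = -2 - F/5 (a(F) = F*(-1/5) - 4*1/2 = -F/5 - 2 = -2 - F/5)
(h*a(1))*sqrt(8 - 16) = (25*(-2 - 1/5*1))*sqrt(8 - 16) = (25*(-2 - 1/5))*sqrt(-8) = (25*(-11/5))*(2*I*sqrt(2)) = -110*I*sqrt(2)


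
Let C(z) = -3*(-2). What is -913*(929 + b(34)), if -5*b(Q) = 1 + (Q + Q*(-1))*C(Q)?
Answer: -4239972/5 ≈ -8.4799e+5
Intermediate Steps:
C(z) = 6
b(Q) = -⅕ (b(Q) = -(1 + (Q + Q*(-1))*6)/5 = -(1 + (Q - Q)*6)/5 = -(1 + 0*6)/5 = -(1 + 0)/5 = -⅕*1 = -⅕)
-913*(929 + b(34)) = -913*(929 - ⅕) = -913*4644/5 = -4239972/5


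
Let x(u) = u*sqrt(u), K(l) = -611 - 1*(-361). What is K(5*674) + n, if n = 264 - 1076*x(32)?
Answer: 14 - 137728*sqrt(2) ≈ -1.9476e+5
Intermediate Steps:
K(l) = -250 (K(l) = -611 + 361 = -250)
x(u) = u**(3/2)
n = 264 - 137728*sqrt(2) ≈ -1.9451e+5
K(5*674) + n = -250 + (264 - 137728*sqrt(2)) = 14 - 137728*sqrt(2)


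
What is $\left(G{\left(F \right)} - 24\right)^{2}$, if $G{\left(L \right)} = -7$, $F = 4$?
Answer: $961$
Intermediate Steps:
$\left(G{\left(F \right)} - 24\right)^{2} = \left(-7 - 24\right)^{2} = \left(-31\right)^{2} = 961$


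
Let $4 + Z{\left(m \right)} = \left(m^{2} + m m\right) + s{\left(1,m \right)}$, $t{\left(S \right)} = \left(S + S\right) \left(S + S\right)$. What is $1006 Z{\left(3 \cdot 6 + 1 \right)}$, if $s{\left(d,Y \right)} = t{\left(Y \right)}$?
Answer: $2174972$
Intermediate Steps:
$t{\left(S \right)} = 4 S^{2}$ ($t{\left(S \right)} = 2 S 2 S = 4 S^{2}$)
$s{\left(d,Y \right)} = 4 Y^{2}$
$Z{\left(m \right)} = -4 + 6 m^{2}$ ($Z{\left(m \right)} = -4 + \left(\left(m^{2} + m m\right) + 4 m^{2}\right) = -4 + \left(\left(m^{2} + m^{2}\right) + 4 m^{2}\right) = -4 + \left(2 m^{2} + 4 m^{2}\right) = -4 + 6 m^{2}$)
$1006 Z{\left(3 \cdot 6 + 1 \right)} = 1006 \left(-4 + 6 \left(3 \cdot 6 + 1\right)^{2}\right) = 1006 \left(-4 + 6 \left(18 + 1\right)^{2}\right) = 1006 \left(-4 + 6 \cdot 19^{2}\right) = 1006 \left(-4 + 6 \cdot 361\right) = 1006 \left(-4 + 2166\right) = 1006 \cdot 2162 = 2174972$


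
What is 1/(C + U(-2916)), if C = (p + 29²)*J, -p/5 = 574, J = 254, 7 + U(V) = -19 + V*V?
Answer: 1/7987664 ≈ 1.2519e-7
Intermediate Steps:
U(V) = -26 + V² (U(V) = -7 + (-19 + V*V) = -7 + (-19 + V²) = -26 + V²)
p = -2870 (p = -5*574 = -2870)
C = -515366 (C = (-2870 + 29²)*254 = (-2870 + 841)*254 = -2029*254 = -515366)
1/(C + U(-2916)) = 1/(-515366 + (-26 + (-2916)²)) = 1/(-515366 + (-26 + 8503056)) = 1/(-515366 + 8503030) = 1/7987664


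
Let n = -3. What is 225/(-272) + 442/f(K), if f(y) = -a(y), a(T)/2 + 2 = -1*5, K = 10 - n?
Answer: 58537/1904 ≈ 30.744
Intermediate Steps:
K = 13 (K = 10 - 1*(-3) = 10 + 3 = 13)
a(T) = -14 (a(T) = -4 + 2*(-1*5) = -4 + 2*(-5) = -4 - 10 = -14)
f(y) = 14 (f(y) = -1*(-14) = 14)
225/(-272) + 442/f(K) = 225/(-272) + 442/14 = 225*(-1/272) + 442*(1/14) = -225/272 + 221/7 = 58537/1904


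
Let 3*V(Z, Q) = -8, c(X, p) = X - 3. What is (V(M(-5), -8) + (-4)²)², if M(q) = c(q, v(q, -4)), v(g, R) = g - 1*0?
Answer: 1600/9 ≈ 177.78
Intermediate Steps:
v(g, R) = g (v(g, R) = g + 0 = g)
c(X, p) = -3 + X
M(q) = -3 + q
V(Z, Q) = -8/3 (V(Z, Q) = (⅓)*(-8) = -8/3)
(V(M(-5), -8) + (-4)²)² = (-8/3 + (-4)²)² = (-8/3 + 16)² = (40/3)² = 1600/9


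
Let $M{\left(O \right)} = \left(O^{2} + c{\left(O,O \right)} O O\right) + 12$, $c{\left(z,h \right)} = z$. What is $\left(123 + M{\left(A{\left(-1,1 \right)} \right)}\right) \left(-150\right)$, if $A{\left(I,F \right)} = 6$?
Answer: $-58050$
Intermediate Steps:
$M{\left(O \right)} = 12 + O^{2} + O^{3}$ ($M{\left(O \right)} = \left(O^{2} + O O O\right) + 12 = \left(O^{2} + O^{2} O\right) + 12 = \left(O^{2} + O^{3}\right) + 12 = 12 + O^{2} + O^{3}$)
$\left(123 + M{\left(A{\left(-1,1 \right)} \right)}\right) \left(-150\right) = \left(123 + \left(12 + 6^{2} + 6^{3}\right)\right) \left(-150\right) = \left(123 + \left(12 + 36 + 216\right)\right) \left(-150\right) = \left(123 + 264\right) \left(-150\right) = 387 \left(-150\right) = -58050$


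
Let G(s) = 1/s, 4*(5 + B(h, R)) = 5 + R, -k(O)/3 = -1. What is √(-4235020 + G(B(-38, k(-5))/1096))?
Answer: 2*I*√9529617/3 ≈ 2058.0*I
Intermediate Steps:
k(O) = 3 (k(O) = -3*(-1) = 3)
B(h, R) = -15/4 + R/4 (B(h, R) = -5 + (5 + R)/4 = -5 + (5/4 + R/4) = -15/4 + R/4)
√(-4235020 + G(B(-38, k(-5))/1096)) = √(-4235020 + 1/((-15/4 + (¼)*3)/1096)) = √(-4235020 + 1/((-15/4 + ¾)*(1/1096))) = √(-4235020 + 1/(-3*1/1096)) = √(-4235020 + 1/(-3/1096)) = √(-4235020 - 1096/3) = √(-12706156/3) = 2*I*√9529617/3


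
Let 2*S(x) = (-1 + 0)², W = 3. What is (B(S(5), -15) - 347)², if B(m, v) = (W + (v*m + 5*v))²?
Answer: 570875449/16 ≈ 3.5680e+7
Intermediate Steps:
S(x) = ½ (S(x) = (-1 + 0)²/2 = (½)*(-1)² = (½)*1 = ½)
B(m, v) = (3 + 5*v + m*v)² (B(m, v) = (3 + (v*m + 5*v))² = (3 + (m*v + 5*v))² = (3 + (5*v + m*v))² = (3 + 5*v + m*v)²)
(B(S(5), -15) - 347)² = ((3 + 5*(-15) + (½)*(-15))² - 347)² = ((3 - 75 - 15/2)² - 347)² = ((-159/2)² - 347)² = (25281/4 - 347)² = (23893/4)² = 570875449/16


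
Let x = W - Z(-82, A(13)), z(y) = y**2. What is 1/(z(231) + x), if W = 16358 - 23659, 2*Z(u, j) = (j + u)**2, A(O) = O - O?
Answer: 1/42698 ≈ 2.3420e-5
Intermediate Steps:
A(O) = 0
Z(u, j) = (j + u)**2/2
W = -7301
x = -10663 (x = -7301 - (0 - 82)**2/2 = -7301 - (-82)**2/2 = -7301 - 6724/2 = -7301 - 1*3362 = -7301 - 3362 = -10663)
1/(z(231) + x) = 1/(231**2 - 10663) = 1/(53361 - 10663) = 1/42698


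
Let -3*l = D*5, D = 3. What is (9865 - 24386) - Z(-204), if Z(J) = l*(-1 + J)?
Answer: -15546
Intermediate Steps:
l = -5 ≈ -5.0000
Z(J) = 5 - 5*J (Z(J) = -5*(-1 + J) = 5 - 5*J)
(9865 - 24386) - Z(-204) = (9865 - 24386) - (5 - 5*(-204)) = -14521 - (5 + 1020) = -14521 - 1*1025 = -14521 - 1025 = -15546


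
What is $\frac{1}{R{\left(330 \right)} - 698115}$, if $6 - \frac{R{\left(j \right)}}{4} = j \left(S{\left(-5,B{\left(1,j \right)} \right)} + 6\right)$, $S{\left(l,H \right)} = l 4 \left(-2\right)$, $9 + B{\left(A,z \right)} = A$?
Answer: $- \frac{1}{758811} \approx -1.3179 \cdot 10^{-6}$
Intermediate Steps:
$B{\left(A,z \right)} = -9 + A$
$S{\left(l,H \right)} = - 8 l$ ($S{\left(l,H \right)} = 4 l \left(-2\right) = - 8 l$)
$R{\left(j \right)} = 24 - 184 j$ ($R{\left(j \right)} = 24 - 4 j \left(\left(-8\right) \left(-5\right) + 6\right) = 24 - 4 j \left(40 + 6\right) = 24 - 4 j 46 = 24 - 4 \cdot 46 j = 24 - 184 j$)
$\frac{1}{R{\left(330 \right)} - 698115} = \frac{1}{\left(24 - 60720\right) - 698115} = \frac{1}{-60696 - 698115} = \frac{1}{-758811} = - \frac{1}{758811}$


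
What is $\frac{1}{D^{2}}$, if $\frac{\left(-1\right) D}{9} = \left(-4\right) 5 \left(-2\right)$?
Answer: $\frac{1}{129600} \approx 7.7161 \cdot 10^{-6}$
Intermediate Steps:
$D = -360$ ($D = - 9 \left(-4\right) 5 \left(-2\right) = - 9 \left(\left(-20\right) \left(-2\right)\right) = \left(-9\right) 40 = -360$)
$\frac{1}{D^{2}} = \frac{1}{\left(-360\right)^{2}} = \frac{1}{129600}$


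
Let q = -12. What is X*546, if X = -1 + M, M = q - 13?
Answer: -14196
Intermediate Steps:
M = -25 (M = -12 - 13 = -25)
X = -26 (X = -1 - 25 = -26)
X*546 = -26*546 = -14196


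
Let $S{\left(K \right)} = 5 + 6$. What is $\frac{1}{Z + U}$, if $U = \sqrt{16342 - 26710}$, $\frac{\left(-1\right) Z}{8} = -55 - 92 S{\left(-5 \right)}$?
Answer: $\frac{1067}{9109208} - \frac{9 i \sqrt{2}}{9109208} \approx 0.00011713 - 1.3973 \cdot 10^{-6} i$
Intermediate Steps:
$S{\left(K \right)} = 11$
$Z = 8536$ ($Z = - 8 \left(-55 - 1012\right) = \left(-8\right) \left(-1067\right) = 8536$)
$U = 72 i \sqrt{2}$ ($U = \sqrt{-10368} = 72 i \sqrt{2} \approx 101.82 i$)
$\frac{1}{Z + U} = \frac{1}{8536 + 72 i \sqrt{2}}$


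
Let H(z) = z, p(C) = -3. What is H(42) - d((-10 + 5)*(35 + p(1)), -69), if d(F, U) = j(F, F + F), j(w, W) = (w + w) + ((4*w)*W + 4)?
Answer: -204442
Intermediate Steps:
j(w, W) = 4 + 2*w + 4*W*w (j(w, W) = 2*w + (4*W*w + 4) = 2*w + (4 + 4*W*w) = 4 + 2*w + 4*W*w)
d(F, U) = 4 + 2*F + 8*F² (d(F, U) = 4 + 2*F + 4*(F + F)*F = 4 + 2*F + 4*(2*F)*F = 4 + 2*F + 8*F²)
H(42) - d((-10 + 5)*(35 + p(1)), -69) = 42 - (4 + 2*((-10 + 5)*(35 - 3)) + 8*((-10 + 5)*(35 - 3))²) = 42 - (4 + 2*(-5*32) + 8*(-5*32)²) = 42 - (4 + 2*(-160) + 8*(-160)²) = 42 - (4 - 320 + 8*25600) = 42 - (4 - 320 + 204800) = 42 - 1*204484 = 42 - 204484 = -204442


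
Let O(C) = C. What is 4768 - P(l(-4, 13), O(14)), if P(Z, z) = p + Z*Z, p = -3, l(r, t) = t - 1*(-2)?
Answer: 4546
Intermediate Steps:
l(r, t) = 2 + t (l(r, t) = t + 2 = 2 + t)
P(Z, z) = -3 + Z² (P(Z, z) = -3 + Z*Z = -3 + Z²)
4768 - P(l(-4, 13), O(14)) = 4768 - (-3 + (2 + 13)²) = 4768 - (-3 + 15²) = 4768 - (-3 + 225) = 4768 - 1*222 = 4768 - 222 = 4546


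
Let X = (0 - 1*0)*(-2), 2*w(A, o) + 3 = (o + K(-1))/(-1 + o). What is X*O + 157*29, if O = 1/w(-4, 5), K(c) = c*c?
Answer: 4553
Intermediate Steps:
K(c) = c**2
w(A, o) = -3/2 + (1 + o)/(2*(-1 + o)) (w(A, o) = -3/2 + ((o + (-1)**2)/(-1 + o))/2 = -3/2 + ((o + 1)/(-1 + o))/2 = -3/2 + ((1 + o)/(-1 + o))/2 = -3/2 + (1 + o)/(2*(-1 + o)))
O = -4/3 (O = 1/((2 - 1*5)/(-1 + 5)) = 1/((2 - 5)/4) = 1/((1/4)*(-3)) = 1/(-3/4) = -4/3 ≈ -1.3333)
X = 0 (X = (0 + 0)*(-2) = 0*(-2) = 0)
X*O + 157*29 = 0*(-4/3) + 157*29 = 0 + 4553 = 4553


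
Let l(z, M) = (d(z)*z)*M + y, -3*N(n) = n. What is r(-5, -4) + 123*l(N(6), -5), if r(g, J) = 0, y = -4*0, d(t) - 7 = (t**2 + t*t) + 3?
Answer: 22140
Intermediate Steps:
d(t) = 10 + 2*t**2 (d(t) = 7 + ((t**2 + t*t) + 3) = 7 + ((t**2 + t**2) + 3) = 7 + (2*t**2 + 3) = 7 + (3 + 2*t**2) = 10 + 2*t**2)
N(n) = -n/3
y = 0
l(z, M) = M*z*(10 + 2*z**2) (l(z, M) = ((10 + 2*z**2)*z)*M + 0 = (z*(10 + 2*z**2))*M + 0 = M*z*(10 + 2*z**2) + 0 = M*z*(10 + 2*z**2))
r(-5, -4) + 123*l(N(6), -5) = 0 + 123*(2*(-5)*(-1/3*6)*(5 + (-1/3*6)**2)) = 0 + 123*(2*(-5)*(-2)*(5 + (-2)**2)) = 0 + 123*(2*(-5)*(-2)*(5 + 4)) = 0 + 123*(2*(-5)*(-2)*9) = 0 + 123*180 = 0 + 22140 = 22140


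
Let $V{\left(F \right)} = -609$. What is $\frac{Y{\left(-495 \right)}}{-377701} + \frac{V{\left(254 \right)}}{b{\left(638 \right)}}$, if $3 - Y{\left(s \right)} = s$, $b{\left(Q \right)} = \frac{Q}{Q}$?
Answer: $- \frac{230020407}{377701} \approx -609.0$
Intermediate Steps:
$b{\left(Q \right)} = 1$
$Y{\left(s \right)} = 3 - s$
$\frac{Y{\left(-495 \right)}}{-377701} + \frac{V{\left(254 \right)}}{b{\left(638 \right)}} = \frac{3 - -495}{-377701} - \frac{609}{1} = \left(3 + 495\right) \left(- \frac{1}{377701}\right) - 609 = 498 \left(- \frac{1}{377701}\right) - 609 = - \frac{498}{377701} - 609 = - \frac{230020407}{377701}$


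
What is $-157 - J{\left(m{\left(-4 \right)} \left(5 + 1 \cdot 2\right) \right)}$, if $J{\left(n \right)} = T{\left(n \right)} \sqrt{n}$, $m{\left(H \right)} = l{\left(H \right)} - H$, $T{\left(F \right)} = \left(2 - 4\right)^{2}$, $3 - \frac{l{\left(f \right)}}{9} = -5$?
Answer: $-157 - 8 \sqrt{133} \approx -249.26$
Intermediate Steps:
$l{\left(f \right)} = 72$ ($l{\left(f \right)} = 27 - -45 = 27 + 45 = 72$)
$T{\left(F \right)} = 4$ ($T{\left(F \right)} = \left(-2\right)^{2} = 4$)
$m{\left(H \right)} = 72 - H$
$J{\left(n \right)} = 4 \sqrt{n}$
$-157 - J{\left(m{\left(-4 \right)} \left(5 + 1 \cdot 2\right) \right)} = -157 - 4 \sqrt{\left(72 - -4\right) \left(5 + 1 \cdot 2\right)} = -157 - 4 \sqrt{\left(72 + 4\right) \left(5 + 2\right)} = -157 - 4 \sqrt{76 \cdot 7} = -157 - 4 \sqrt{532} = -157 - 4 \cdot 2 \sqrt{133} = -157 - 8 \sqrt{133}$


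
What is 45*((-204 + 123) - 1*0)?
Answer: -3645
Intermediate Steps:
45*((-204 + 123) - 1*0) = 45*(-81 + 0) = 45*(-81) = -3645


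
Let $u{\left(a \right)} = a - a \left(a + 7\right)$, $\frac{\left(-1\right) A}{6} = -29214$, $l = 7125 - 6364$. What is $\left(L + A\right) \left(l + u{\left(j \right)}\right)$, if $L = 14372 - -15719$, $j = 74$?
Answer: $-1059529625$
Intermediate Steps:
$l = 761$
$A = 175284$ ($A = \left(-6\right) \left(-29214\right) = 175284$)
$L = 30091$ ($L = 14372 + 15719 = 30091$)
$u{\left(a \right)} = a - a \left(7 + a\right)$
$\left(L + A\right) \left(l + u{\left(j \right)}\right) = \left(30091 + 175284\right) \left(761 - 74 \left(6 + 74\right)\right) = 205375 \left(761 - 74 \cdot 80\right) = 205375 \left(761 - 5920\right) = 205375 \left(-5159\right) = -1059529625$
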